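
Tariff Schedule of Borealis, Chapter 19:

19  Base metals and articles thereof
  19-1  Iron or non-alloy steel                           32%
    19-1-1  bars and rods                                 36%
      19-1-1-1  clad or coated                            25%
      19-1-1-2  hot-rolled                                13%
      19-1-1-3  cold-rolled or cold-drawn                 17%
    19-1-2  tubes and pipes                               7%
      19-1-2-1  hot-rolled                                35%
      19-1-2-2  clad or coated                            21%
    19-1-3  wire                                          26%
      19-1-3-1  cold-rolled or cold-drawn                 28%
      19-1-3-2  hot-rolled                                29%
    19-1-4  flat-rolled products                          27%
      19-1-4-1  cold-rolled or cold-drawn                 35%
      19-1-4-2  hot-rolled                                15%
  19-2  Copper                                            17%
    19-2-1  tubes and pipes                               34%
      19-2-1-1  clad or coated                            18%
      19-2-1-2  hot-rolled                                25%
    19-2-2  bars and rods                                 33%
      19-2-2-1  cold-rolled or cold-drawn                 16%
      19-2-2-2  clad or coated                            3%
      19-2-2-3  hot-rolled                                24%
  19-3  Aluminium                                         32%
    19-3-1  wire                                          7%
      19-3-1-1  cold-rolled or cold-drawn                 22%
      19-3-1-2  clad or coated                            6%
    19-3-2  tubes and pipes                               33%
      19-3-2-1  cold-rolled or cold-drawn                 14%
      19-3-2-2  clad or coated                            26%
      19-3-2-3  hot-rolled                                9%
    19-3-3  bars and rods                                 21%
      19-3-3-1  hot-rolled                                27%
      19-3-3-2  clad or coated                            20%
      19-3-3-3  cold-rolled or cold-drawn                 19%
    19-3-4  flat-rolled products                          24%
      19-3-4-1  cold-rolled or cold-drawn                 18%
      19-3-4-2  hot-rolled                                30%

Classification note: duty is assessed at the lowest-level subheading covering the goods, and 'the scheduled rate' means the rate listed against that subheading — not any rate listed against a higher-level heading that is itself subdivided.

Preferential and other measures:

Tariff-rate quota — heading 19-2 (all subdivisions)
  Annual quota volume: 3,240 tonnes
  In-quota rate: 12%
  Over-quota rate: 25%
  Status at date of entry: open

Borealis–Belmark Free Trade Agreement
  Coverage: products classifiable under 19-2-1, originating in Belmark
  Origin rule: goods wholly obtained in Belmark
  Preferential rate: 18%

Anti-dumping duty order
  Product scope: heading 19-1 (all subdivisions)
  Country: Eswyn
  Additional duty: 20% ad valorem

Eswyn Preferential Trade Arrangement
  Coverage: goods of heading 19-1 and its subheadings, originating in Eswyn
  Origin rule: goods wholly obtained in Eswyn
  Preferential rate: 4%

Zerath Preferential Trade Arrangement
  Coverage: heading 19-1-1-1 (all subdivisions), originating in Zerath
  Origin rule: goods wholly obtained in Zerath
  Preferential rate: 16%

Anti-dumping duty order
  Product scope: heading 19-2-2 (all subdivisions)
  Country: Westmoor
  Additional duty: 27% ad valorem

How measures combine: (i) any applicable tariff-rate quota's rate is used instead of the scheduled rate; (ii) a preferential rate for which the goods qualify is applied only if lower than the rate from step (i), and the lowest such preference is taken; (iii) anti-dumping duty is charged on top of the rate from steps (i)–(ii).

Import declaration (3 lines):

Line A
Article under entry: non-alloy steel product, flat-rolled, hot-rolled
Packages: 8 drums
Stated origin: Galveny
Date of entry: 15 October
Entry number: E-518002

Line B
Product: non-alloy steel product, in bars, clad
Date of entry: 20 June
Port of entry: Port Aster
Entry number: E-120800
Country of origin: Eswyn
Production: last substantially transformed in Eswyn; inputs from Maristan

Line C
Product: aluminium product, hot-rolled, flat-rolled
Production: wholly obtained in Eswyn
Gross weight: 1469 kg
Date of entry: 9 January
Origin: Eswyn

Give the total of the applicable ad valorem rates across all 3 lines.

Line A: non-alloy steel → 19-1; flat-rolled → 19-1-4; hot-rolled → 19-1-4-2. Scheduled 15%. No special measure applies. → 15%.
Line B: non-alloy steel → 19-1; in bars → 19-1-1; clad → 19-1-1-1. Scheduled 25%. Eswyn agreement on 19-1: not wholly obtained; anti-dumping (Eswyn, 19-1): +20%; total 25% + 20% = 45%. → 45%.
Line C: aluminium → 19-3; flat-rolled → 19-3-4; hot-rolled → 19-3-4-2. Scheduled 30%. Eswyn agreement on 19-1: 19-3-4-2 not covered. → 30%.
Sum: 15% + 45% + 30% = 90%.

90%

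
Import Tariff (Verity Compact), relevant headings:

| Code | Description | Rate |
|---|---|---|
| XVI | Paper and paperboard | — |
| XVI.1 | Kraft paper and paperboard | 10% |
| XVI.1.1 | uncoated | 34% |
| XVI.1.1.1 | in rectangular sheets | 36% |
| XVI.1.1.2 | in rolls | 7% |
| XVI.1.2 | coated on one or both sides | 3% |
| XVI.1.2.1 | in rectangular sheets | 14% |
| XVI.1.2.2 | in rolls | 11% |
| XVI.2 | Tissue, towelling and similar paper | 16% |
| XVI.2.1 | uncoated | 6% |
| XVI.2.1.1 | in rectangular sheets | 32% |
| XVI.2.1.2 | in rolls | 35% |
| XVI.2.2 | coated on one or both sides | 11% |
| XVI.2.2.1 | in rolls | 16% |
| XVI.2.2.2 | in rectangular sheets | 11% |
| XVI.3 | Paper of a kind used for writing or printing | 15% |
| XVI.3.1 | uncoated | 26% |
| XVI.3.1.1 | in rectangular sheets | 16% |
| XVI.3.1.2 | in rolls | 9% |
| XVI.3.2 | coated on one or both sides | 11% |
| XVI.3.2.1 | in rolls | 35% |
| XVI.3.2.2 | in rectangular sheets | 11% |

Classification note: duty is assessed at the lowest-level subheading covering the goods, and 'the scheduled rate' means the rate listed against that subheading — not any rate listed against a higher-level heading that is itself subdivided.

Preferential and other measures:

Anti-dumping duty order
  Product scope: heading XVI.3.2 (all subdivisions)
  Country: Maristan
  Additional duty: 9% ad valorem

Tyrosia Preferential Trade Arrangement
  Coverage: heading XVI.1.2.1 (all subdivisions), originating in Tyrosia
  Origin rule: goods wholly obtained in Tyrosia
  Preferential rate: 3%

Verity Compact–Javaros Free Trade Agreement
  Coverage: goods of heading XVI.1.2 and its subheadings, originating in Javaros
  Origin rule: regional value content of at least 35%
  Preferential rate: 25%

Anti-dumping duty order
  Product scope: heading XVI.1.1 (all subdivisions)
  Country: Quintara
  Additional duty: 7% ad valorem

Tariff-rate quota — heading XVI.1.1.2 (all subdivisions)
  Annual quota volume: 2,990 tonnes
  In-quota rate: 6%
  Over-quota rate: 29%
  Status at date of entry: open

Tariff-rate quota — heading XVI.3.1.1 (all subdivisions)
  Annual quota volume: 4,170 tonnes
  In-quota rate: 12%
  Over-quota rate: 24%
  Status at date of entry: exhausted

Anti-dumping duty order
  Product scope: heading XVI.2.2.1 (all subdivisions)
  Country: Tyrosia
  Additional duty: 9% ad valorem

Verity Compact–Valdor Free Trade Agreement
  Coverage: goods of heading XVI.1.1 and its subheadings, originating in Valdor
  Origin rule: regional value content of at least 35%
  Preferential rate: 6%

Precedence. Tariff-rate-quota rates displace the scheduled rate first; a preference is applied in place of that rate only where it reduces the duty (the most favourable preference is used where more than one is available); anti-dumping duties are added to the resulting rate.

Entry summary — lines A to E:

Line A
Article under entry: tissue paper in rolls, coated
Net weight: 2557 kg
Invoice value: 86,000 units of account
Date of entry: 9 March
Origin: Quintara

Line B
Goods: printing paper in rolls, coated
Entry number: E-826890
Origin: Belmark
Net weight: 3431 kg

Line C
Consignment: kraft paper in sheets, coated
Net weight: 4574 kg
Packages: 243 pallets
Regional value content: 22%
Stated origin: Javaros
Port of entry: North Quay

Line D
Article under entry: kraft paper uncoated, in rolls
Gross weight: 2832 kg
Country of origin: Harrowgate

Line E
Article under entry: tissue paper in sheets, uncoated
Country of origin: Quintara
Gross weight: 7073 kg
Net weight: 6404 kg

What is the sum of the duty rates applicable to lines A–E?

103%

Line A: tissue paper → XVI.2; coated → XVI.2.2; in rolls → XVI.2.2.1. Scheduled 16%. No special measure applies. → 16%.
Line B: printing paper → XVI.3; coated → XVI.3.2; in rolls → XVI.3.2.1. Scheduled 35%. No special measure applies. → 35%.
Line C: kraft paper → XVI.1; coated → XVI.1.2; in sheets → XVI.1.2.1. Scheduled 14%. Javaros agreement on XVI.1.2: RVC < 35%. → 14%.
Line D: kraft paper → XVI.1; uncoated → XVI.1.1; in rolls → XVI.1.1.2. Scheduled 7%. quota on XVI.1.1.2 open → in-quota 6%. → 6%.
Line E: tissue paper → XVI.2; uncoated → XVI.2.1; in sheets → XVI.2.1.1. Scheduled 32%. No special measure applies. → 32%.
Sum: 16% + 35% + 14% + 6% + 32% = 103%.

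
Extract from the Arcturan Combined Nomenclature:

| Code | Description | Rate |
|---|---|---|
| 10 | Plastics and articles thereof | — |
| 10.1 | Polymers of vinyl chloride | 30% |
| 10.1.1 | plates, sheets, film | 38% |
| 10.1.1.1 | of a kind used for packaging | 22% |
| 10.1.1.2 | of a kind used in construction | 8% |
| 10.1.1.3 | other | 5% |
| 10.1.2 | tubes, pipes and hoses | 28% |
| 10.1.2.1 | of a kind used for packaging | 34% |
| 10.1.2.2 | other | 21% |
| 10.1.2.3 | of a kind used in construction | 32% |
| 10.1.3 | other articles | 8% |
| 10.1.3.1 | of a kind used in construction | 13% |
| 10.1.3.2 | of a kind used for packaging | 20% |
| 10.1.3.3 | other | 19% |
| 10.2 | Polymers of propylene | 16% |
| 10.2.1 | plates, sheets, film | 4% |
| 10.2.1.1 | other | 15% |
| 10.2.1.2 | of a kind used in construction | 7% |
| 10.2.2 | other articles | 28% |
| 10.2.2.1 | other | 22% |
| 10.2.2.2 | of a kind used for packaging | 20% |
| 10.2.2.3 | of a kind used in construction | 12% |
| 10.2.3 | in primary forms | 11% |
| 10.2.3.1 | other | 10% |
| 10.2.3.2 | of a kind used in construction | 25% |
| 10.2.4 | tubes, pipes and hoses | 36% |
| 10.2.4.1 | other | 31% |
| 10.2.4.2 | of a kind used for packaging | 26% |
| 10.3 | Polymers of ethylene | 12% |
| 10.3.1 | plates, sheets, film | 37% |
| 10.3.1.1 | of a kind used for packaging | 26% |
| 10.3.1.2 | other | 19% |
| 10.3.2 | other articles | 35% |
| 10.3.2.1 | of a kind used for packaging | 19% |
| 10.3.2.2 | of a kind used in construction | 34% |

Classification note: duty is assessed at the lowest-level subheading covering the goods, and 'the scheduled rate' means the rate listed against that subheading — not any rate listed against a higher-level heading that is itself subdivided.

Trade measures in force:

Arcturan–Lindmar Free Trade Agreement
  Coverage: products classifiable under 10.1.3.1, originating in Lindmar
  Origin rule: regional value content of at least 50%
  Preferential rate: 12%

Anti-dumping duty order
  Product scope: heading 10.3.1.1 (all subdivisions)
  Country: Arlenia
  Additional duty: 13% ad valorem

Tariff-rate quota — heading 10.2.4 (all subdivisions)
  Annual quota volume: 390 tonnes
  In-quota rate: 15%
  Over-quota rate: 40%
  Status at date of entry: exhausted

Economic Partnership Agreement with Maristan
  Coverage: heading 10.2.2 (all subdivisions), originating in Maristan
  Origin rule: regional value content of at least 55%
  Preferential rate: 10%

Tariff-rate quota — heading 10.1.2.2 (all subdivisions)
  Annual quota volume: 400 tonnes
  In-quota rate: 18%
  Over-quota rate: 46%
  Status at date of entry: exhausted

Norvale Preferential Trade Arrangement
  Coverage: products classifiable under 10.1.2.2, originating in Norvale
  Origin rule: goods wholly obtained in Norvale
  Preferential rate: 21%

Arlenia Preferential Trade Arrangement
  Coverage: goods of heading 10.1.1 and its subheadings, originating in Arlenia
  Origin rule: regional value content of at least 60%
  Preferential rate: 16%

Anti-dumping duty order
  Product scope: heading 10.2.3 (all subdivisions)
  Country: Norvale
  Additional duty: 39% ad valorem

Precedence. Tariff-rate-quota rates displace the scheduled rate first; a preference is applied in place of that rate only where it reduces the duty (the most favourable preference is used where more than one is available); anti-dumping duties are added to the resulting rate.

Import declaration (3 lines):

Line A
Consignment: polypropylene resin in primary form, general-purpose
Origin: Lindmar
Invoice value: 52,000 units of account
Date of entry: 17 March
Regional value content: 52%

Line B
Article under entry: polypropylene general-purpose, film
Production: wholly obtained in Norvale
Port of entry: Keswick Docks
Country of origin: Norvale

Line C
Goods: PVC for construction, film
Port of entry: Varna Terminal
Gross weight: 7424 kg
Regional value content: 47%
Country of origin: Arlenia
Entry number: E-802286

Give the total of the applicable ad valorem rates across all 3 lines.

Line A: polypropylene → 10.2; resin in primary form → 10.2.3; general-purpose → 10.2.3.1. Scheduled 10%. Lindmar agreement on 10.1.3.1: 10.2.3.1 not covered. → 10%.
Line B: polypropylene → 10.2; film → 10.2.1; general-purpose → 10.2.1.1. Scheduled 15%. Norvale agreement on 10.1.2.2: 10.2.1.1 not covered. → 15%.
Line C: PVC → 10.1; film → 10.1.1; for construction → 10.1.1.2. Scheduled 8%. Arlenia agreement on 10.1.1: RVC < 60%. → 8%.
Sum: 10% + 15% + 8% = 33%.

33%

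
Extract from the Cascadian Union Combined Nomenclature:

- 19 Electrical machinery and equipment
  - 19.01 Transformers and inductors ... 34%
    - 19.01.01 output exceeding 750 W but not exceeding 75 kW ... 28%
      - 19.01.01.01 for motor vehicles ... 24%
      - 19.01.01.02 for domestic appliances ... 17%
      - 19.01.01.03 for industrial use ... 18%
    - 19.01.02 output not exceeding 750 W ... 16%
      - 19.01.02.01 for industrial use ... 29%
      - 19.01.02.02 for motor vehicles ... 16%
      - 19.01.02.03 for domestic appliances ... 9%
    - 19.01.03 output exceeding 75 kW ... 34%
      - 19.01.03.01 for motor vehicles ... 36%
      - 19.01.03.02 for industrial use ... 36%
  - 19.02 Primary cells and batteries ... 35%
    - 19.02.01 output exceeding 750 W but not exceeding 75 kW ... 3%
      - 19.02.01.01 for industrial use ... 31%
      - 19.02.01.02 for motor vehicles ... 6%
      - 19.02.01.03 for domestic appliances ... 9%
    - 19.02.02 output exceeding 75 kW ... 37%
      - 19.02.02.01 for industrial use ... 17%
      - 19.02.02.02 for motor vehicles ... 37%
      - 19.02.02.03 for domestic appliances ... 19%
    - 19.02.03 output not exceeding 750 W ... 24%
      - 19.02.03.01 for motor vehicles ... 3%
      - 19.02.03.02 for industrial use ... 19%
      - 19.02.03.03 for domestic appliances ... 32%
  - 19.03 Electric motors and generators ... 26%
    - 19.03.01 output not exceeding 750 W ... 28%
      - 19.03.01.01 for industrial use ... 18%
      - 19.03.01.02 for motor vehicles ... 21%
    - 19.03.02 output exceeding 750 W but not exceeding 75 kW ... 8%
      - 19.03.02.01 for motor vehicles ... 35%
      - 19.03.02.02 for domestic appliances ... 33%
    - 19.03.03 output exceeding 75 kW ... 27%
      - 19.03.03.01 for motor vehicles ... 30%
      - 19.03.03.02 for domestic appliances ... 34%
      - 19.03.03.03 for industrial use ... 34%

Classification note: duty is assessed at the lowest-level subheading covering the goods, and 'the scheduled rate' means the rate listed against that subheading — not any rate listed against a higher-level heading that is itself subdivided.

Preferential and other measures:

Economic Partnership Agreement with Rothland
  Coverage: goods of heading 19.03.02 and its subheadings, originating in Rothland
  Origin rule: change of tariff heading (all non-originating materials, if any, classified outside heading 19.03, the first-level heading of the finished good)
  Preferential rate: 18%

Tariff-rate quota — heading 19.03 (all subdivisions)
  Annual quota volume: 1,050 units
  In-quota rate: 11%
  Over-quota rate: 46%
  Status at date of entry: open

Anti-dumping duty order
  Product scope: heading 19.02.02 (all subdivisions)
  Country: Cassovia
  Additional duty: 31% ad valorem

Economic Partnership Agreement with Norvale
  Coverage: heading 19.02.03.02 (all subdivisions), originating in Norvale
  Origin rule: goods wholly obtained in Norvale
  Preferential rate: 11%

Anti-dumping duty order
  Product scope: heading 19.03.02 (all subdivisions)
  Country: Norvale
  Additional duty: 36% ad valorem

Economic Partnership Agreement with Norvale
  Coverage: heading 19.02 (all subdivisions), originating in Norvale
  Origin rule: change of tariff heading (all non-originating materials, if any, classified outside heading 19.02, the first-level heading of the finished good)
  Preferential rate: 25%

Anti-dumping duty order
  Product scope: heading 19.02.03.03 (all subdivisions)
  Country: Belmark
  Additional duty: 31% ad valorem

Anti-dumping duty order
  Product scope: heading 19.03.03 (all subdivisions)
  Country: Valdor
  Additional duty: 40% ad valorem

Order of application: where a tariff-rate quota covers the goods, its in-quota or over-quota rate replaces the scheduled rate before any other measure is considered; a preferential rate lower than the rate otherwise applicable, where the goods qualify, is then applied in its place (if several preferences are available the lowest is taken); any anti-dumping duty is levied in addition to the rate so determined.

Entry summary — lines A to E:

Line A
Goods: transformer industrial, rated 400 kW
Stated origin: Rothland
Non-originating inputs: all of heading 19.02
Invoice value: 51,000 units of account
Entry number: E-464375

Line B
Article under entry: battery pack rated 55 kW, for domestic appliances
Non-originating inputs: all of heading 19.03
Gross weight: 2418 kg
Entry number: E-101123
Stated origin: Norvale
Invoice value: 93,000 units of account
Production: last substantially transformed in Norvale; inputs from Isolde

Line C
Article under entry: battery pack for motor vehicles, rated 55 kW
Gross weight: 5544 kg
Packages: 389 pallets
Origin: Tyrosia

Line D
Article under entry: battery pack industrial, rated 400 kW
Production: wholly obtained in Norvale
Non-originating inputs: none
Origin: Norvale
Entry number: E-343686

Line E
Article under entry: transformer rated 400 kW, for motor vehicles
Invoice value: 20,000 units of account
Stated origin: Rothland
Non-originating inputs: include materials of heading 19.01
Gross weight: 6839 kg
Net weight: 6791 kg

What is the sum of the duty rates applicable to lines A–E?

104%

Line A: transformer → 19.01; rated 400 kW → 19.01.03; industrial → 19.01.03.02. Scheduled 36%. Rothland agreement on 19.03.02: 19.01.03.02 not covered. → 36%.
Line B: battery pack → 19.02; rated 55 kW → 19.02.01; for domestic appliances → 19.02.01.03. Scheduled 9%. Norvale agreement on 19.02.03.02: 19.02.01.03 not covered; Norvale agreement on 19.02: CTH met → 25% available; preference 25% not lower than 9% → no reduction. → 9%.
Line C: battery pack → 19.02; rated 55 kW → 19.02.01; for motor vehicles → 19.02.01.02. Scheduled 6%. No special measure applies. → 6%.
Line D: battery pack → 19.02; rated 400 kW → 19.02.02; industrial → 19.02.02.01. Scheduled 17%. Norvale agreement on 19.02.03.02: 19.02.02.01 not covered; Norvale agreement on 19.02: CTH met → 25% available; preference 25% not lower than 17% → no reduction. → 17%.
Line E: transformer → 19.01; rated 400 kW → 19.01.03; for motor vehicles → 19.01.03.01. Scheduled 36%. Rothland agreement on 19.03.02: 19.01.03.01 not covered. → 36%.
Sum: 36% + 9% + 6% + 17% + 36% = 104%.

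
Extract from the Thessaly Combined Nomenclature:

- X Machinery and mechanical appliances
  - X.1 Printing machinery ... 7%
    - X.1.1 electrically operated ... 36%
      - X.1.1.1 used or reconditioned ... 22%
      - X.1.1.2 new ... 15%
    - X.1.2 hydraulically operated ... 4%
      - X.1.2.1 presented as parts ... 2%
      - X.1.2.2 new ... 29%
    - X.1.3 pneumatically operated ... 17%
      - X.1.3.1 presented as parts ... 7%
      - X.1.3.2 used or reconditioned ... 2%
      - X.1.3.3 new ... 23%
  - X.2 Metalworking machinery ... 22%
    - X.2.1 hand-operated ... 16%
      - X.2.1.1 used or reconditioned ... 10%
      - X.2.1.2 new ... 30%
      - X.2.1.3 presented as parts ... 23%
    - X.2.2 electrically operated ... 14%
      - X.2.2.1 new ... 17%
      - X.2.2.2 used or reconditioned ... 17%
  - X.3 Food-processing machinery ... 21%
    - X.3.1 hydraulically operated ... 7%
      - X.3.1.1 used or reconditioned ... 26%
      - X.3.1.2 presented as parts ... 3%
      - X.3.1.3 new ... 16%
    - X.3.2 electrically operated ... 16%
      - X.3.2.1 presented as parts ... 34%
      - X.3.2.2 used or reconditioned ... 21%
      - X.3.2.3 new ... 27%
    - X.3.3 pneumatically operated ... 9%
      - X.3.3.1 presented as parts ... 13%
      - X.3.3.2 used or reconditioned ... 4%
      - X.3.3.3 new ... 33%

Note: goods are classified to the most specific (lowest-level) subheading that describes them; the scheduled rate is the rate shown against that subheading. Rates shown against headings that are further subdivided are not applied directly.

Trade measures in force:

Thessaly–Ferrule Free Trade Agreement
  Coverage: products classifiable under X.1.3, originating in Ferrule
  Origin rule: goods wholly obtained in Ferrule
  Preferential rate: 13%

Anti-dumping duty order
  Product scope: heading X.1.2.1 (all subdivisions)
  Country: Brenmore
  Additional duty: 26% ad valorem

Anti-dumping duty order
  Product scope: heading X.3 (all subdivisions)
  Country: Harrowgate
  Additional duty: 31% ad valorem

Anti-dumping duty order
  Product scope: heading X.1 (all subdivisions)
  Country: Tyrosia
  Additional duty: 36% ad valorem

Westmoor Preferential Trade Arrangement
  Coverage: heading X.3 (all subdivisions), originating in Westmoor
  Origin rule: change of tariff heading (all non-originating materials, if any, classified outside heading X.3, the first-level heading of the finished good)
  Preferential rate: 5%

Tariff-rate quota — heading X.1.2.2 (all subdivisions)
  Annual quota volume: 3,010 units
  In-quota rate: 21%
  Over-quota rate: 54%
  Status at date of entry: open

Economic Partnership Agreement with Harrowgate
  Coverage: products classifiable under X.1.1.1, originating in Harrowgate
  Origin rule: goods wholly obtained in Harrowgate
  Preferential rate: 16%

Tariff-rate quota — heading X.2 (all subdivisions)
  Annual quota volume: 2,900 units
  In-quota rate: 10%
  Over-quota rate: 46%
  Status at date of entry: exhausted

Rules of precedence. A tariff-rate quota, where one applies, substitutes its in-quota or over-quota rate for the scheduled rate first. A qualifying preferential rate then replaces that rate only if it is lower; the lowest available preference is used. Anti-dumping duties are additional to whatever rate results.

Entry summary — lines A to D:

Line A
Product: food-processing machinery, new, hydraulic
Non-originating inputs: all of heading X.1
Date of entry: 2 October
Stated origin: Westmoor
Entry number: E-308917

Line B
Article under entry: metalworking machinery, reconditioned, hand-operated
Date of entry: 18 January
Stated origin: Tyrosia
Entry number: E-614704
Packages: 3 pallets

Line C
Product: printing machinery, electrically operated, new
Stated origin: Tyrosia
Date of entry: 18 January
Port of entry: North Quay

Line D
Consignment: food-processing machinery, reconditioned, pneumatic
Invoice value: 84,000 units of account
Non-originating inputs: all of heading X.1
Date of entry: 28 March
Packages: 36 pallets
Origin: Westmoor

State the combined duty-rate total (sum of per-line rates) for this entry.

Line A: food-processing → X.3; hydraulic → X.3.1; new → X.3.1.3. Scheduled 16%. Westmoor agreement on X.3: CTH met → 5% available; preferential 5%. → 5%.
Line B: metalworking → X.2; hand-operated → X.2.1; reconditioned → X.2.1.1. Scheduled 10%. quota on X.2 exhausted → over-quota 46%. → 46%.
Line C: printing → X.1; electrically operated → X.1.1; new → X.1.1.2. Scheduled 15%. anti-dumping (Tyrosia, X.1): +36%; total 15% + 36% = 51%. → 51%.
Line D: food-processing → X.3; pneumatic → X.3.3; reconditioned → X.3.3.2. Scheduled 4%. Westmoor agreement on X.3: CTH met → 5% available; preference 5% not lower than 4% → no reduction. → 4%.
Sum: 5% + 46% + 51% + 4% = 106%.

106%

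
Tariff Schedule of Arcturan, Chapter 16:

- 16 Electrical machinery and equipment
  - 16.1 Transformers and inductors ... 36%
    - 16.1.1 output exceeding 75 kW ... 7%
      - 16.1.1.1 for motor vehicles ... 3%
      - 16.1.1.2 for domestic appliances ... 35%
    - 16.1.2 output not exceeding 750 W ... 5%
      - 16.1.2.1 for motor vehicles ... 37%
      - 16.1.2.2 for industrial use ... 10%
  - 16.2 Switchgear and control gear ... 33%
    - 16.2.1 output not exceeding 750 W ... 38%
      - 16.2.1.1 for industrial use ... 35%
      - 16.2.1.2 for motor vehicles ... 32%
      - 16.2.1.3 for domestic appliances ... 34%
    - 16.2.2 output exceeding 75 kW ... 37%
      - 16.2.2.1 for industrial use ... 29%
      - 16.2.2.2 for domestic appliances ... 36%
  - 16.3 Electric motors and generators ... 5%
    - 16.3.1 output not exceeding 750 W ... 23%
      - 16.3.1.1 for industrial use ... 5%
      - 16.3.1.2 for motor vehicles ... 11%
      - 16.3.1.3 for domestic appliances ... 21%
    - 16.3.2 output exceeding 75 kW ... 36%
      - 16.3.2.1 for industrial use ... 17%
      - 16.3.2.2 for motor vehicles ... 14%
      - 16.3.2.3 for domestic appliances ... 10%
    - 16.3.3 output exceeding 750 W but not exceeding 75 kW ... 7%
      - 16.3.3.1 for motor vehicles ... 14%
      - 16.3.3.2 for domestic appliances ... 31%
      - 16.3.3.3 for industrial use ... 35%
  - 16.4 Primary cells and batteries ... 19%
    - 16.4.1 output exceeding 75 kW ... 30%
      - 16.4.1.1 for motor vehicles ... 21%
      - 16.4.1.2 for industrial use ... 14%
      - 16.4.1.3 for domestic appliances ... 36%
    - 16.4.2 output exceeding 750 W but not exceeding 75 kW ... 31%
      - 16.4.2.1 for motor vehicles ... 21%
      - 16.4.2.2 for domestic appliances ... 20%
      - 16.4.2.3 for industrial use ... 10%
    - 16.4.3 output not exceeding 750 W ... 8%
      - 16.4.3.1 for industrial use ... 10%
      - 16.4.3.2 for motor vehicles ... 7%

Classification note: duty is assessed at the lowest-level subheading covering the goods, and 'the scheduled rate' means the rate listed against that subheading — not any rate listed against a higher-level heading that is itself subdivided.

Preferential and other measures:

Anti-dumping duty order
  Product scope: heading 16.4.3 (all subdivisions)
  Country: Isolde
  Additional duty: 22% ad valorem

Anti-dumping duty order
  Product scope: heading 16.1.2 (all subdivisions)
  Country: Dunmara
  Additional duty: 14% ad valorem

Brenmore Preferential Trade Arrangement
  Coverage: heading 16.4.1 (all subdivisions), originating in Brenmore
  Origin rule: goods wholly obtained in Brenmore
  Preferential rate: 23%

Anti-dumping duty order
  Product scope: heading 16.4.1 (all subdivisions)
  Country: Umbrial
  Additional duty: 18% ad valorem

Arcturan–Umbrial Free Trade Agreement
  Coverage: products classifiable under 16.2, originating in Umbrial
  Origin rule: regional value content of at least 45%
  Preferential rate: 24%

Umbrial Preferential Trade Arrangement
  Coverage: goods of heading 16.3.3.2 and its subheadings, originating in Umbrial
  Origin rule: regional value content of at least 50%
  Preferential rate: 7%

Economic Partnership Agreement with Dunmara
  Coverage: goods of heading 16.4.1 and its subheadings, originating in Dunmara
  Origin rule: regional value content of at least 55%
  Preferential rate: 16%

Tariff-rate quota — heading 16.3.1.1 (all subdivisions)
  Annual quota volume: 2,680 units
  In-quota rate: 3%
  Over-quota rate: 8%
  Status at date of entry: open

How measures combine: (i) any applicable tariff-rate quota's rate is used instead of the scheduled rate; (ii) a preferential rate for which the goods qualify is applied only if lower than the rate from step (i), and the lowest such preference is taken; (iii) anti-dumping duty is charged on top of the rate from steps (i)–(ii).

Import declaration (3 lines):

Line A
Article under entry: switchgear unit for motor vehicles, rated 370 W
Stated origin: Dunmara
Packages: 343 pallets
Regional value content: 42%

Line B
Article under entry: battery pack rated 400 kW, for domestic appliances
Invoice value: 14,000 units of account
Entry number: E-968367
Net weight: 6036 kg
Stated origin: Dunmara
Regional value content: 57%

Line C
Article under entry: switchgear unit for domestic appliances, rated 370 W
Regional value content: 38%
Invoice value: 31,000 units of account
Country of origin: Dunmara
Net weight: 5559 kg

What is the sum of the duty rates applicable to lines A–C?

Line A: switchgear unit → 16.2; rated 370 W → 16.2.1; for motor vehicles → 16.2.1.2. Scheduled 32%. Dunmara agreement on 16.4.1: 16.2.1.2 not covered. → 32%.
Line B: battery pack → 16.4; rated 400 kW → 16.4.1; for domestic appliances → 16.4.1.3. Scheduled 36%. Dunmara agreement on 16.4.1: RVC ≥ 55% → 16% available; preferential 16%. → 16%.
Line C: switchgear unit → 16.2; rated 370 W → 16.2.1; for domestic appliances → 16.2.1.3. Scheduled 34%. Dunmara agreement on 16.4.1: 16.2.1.3 not covered. → 34%.
Sum: 32% + 16% + 34% = 82%.

82%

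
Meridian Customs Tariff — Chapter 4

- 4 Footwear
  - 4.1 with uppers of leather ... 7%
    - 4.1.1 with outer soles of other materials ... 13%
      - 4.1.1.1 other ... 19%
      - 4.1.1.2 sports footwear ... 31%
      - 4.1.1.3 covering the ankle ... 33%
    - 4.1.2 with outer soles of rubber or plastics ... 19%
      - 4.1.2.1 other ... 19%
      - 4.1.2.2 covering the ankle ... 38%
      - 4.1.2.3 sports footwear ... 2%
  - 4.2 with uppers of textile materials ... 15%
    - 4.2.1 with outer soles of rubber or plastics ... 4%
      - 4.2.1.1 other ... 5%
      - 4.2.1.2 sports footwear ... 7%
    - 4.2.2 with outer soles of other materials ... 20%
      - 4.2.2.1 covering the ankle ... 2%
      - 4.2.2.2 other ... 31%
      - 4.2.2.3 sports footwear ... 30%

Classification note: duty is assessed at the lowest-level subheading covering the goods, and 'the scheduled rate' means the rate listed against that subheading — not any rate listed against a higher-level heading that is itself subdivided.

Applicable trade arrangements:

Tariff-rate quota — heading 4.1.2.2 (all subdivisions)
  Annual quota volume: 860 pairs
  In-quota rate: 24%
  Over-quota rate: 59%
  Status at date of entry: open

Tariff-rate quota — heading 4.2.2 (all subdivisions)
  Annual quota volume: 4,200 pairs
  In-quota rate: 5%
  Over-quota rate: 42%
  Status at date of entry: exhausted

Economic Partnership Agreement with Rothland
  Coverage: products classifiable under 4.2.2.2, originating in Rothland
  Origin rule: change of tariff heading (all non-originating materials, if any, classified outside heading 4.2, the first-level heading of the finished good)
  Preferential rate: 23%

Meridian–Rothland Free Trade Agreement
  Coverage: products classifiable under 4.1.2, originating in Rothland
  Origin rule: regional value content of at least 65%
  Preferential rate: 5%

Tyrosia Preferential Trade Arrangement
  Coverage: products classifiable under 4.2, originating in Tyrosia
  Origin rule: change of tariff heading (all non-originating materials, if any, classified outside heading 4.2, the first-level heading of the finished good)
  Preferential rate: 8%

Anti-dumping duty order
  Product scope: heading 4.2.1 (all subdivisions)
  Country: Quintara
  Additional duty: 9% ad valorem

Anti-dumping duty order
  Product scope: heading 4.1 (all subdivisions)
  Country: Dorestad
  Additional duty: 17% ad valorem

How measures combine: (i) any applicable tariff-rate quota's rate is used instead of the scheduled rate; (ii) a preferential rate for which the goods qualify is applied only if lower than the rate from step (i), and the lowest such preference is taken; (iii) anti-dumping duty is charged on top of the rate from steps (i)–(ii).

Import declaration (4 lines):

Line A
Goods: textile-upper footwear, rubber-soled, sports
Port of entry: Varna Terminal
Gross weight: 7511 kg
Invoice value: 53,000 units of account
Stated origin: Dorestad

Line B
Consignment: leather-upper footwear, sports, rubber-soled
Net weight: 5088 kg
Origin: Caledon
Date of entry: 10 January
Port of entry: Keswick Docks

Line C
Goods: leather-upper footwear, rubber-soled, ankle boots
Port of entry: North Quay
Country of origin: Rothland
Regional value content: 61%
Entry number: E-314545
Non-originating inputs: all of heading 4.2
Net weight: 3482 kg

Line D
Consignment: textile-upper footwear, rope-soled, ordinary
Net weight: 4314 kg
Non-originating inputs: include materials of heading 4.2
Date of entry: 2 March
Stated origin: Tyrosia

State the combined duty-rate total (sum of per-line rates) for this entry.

75%

Line A: textile-upper → 4.2; rubber-soled → 4.2.1; sports → 4.2.1.2. Scheduled 7%. No special measure applies. → 7%.
Line B: leather-upper → 4.1; rubber-soled → 4.1.2; sports → 4.1.2.3. Scheduled 2%. No special measure applies. → 2%.
Line C: leather-upper → 4.1; rubber-soled → 4.1.2; ankle boots → 4.1.2.2. Scheduled 38%. quota on 4.1.2.2 open → in-quota 24%; Rothland agreement on 4.2.2.2: 4.1.2.2 not covered; Rothland agreement on 4.1.2: RVC < 65%. → 24%.
Line D: textile-upper → 4.2; rope-soled → 4.2.2; ordinary → 4.2.2.2. Scheduled 31%. quota on 4.2.2 exhausted → over-quota 42%; Tyrosia agreement on 4.2: CTH not met. → 42%.
Sum: 7% + 2% + 24% + 42% = 75%.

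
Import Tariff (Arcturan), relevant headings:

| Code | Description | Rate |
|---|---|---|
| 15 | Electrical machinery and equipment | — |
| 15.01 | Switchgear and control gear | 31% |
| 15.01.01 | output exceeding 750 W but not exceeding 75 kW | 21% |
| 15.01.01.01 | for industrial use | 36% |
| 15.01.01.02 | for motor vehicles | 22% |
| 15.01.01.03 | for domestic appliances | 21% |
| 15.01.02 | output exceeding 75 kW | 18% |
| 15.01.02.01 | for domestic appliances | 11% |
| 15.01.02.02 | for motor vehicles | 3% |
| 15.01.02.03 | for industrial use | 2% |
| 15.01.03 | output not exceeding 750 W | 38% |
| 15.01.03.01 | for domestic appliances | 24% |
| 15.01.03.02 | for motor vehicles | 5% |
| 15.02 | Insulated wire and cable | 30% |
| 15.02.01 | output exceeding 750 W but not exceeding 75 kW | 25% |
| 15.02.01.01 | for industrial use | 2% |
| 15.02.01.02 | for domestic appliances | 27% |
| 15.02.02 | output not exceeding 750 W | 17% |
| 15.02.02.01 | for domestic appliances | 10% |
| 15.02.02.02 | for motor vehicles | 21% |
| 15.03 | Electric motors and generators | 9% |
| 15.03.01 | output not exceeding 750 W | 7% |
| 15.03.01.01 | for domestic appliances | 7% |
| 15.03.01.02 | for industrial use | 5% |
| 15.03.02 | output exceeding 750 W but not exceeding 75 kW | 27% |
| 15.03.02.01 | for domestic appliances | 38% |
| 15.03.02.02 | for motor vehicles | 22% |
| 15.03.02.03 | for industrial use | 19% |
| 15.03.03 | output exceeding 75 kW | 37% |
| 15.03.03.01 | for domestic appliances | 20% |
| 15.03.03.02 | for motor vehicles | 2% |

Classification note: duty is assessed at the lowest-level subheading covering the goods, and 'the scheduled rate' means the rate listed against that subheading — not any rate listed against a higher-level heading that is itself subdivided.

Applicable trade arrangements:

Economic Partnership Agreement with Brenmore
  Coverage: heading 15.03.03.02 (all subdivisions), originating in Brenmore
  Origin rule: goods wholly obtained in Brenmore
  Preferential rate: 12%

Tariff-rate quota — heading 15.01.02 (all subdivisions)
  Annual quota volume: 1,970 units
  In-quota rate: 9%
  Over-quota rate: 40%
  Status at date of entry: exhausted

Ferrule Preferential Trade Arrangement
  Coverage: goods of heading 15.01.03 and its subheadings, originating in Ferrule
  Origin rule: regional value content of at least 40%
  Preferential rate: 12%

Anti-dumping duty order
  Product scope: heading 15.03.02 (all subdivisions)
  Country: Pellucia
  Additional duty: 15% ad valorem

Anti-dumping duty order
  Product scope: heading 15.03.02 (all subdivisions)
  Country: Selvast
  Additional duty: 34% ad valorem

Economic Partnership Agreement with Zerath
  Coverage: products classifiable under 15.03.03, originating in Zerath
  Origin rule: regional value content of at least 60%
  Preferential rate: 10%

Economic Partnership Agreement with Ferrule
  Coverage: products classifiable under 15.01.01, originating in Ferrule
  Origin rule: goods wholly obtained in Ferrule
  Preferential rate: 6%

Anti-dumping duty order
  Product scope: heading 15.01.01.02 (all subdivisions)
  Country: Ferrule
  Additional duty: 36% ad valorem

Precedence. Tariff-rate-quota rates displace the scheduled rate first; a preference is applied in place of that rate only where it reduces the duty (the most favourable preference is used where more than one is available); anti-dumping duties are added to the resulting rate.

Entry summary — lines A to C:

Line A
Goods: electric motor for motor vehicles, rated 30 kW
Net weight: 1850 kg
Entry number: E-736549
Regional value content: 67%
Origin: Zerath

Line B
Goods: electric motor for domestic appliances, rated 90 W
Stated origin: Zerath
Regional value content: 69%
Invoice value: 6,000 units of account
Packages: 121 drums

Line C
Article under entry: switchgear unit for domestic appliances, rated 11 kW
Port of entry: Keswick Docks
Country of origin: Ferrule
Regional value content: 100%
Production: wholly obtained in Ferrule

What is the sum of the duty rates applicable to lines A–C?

35%

Line A: electric motor → 15.03; rated 30 kW → 15.03.02; for motor vehicles → 15.03.02.02. Scheduled 22%. Zerath agreement on 15.03.03: 15.03.02.02 not covered. → 22%.
Line B: electric motor → 15.03; rated 90 W → 15.03.01; for domestic appliances → 15.03.01.01. Scheduled 7%. Zerath agreement on 15.03.03: 15.03.01.01 not covered. → 7%.
Line C: switchgear unit → 15.01; rated 11 kW → 15.01.01; for domestic appliances → 15.01.01.03. Scheduled 21%. Ferrule agreement on 15.01.03: 15.01.01.03 not covered; Ferrule agreement on 15.01.01: wholly obtained → 6% available; preferential 6%. → 6%.
Sum: 22% + 7% + 6% = 35%.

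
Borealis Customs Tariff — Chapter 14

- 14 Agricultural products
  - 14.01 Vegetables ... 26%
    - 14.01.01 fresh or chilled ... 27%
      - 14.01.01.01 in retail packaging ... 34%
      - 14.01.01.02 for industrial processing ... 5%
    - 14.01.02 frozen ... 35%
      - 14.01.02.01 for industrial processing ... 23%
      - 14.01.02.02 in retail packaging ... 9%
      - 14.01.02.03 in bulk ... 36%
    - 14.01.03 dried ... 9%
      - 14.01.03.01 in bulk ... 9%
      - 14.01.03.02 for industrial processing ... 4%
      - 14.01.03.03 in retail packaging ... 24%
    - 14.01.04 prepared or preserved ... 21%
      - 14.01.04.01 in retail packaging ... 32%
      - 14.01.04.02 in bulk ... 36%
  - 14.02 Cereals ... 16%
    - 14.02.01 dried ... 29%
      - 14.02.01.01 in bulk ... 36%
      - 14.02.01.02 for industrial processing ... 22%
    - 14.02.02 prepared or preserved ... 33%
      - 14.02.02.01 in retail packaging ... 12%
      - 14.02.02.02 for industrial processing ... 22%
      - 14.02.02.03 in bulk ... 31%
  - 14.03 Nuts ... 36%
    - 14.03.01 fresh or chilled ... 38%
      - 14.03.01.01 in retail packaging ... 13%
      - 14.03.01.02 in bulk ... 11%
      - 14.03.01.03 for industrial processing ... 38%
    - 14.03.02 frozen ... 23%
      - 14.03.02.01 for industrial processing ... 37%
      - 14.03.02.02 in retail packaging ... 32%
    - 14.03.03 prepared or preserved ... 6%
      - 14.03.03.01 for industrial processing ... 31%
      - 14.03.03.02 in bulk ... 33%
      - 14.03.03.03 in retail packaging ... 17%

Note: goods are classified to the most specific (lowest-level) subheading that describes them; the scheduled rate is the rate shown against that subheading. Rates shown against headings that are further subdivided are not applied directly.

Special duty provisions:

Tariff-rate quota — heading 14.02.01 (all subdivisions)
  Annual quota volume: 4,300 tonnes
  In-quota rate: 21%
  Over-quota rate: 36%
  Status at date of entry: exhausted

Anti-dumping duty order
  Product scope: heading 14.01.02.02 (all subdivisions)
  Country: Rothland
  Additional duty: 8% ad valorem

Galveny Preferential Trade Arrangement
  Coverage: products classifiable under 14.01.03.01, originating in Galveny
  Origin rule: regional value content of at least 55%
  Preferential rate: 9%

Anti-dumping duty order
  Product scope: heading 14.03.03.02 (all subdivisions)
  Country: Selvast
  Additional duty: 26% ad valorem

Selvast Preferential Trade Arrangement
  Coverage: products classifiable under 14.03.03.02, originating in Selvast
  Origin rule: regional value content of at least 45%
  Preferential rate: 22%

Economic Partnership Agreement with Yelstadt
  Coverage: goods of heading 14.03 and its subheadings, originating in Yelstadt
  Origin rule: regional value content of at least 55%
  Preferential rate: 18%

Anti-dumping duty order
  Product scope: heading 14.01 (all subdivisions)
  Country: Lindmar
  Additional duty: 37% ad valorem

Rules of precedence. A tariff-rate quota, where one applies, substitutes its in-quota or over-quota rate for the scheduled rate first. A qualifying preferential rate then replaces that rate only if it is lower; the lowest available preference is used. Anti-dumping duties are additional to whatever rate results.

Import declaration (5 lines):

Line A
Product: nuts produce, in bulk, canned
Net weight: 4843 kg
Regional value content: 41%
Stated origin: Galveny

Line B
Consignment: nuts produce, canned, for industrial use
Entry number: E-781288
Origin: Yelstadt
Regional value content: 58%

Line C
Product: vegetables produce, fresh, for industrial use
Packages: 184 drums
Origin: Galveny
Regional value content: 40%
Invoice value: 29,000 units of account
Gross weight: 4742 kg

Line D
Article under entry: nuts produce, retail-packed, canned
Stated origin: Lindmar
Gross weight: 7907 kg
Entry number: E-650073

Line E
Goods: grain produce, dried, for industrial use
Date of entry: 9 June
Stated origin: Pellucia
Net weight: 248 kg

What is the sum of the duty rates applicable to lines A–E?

Line A: nuts → 14.03; canned → 14.03.03; in bulk → 14.03.03.02. Scheduled 33%. Galveny agreement on 14.01.03.01: 14.03.03.02 not covered. → 33%.
Line B: nuts → 14.03; canned → 14.03.03; for industrial use → 14.03.03.01. Scheduled 31%. Yelstadt agreement on 14.03: RVC ≥ 55% → 18% available; preferential 18%. → 18%.
Line C: vegetables → 14.01; fresh → 14.01.01; for industrial use → 14.01.01.02. Scheduled 5%. Galveny agreement on 14.01.03.01: 14.01.01.02 not covered. → 5%.
Line D: nuts → 14.03; canned → 14.03.03; retail-packed → 14.03.03.03. Scheduled 17%. No special measure applies. → 17%.
Line E: grain → 14.02; dried → 14.02.01; for industrial use → 14.02.01.02. Scheduled 22%. quota on 14.02.01 exhausted → over-quota 36%. → 36%.
Sum: 33% + 18% + 5% + 17% + 36% = 109%.

109%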